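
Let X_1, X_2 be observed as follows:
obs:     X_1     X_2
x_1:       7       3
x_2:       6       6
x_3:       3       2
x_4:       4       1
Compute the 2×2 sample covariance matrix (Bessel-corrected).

Step 1 — column means:
  mean(X_1) = (7 + 6 + 3 + 4) / 4 = 20/4 = 5
  mean(X_2) = (3 + 6 + 2 + 1) / 4 = 12/4 = 3

Step 2 — sample covariance S[i,j] = (1/(n-1)) · Σ_k (x_{k,i} - mean_i) · (x_{k,j} - mean_j), with n-1 = 3.
  S[X_1,X_1] = ((2)·(2) + (1)·(1) + (-2)·(-2) + (-1)·(-1)) / 3 = 10/3 = 3.3333
  S[X_1,X_2] = ((2)·(0) + (1)·(3) + (-2)·(-1) + (-1)·(-2)) / 3 = 7/3 = 2.3333
  S[X_2,X_2] = ((0)·(0) + (3)·(3) + (-1)·(-1) + (-2)·(-2)) / 3 = 14/3 = 4.6667

S is symmetric (S[j,i] = S[i,j]). Assembling:

S = [[3.3333, 2.3333],
 [2.3333, 4.6667]]


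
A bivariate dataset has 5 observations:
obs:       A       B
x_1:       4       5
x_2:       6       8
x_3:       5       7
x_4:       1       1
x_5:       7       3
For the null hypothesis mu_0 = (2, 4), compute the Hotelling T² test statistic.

Step 1 — sample mean vector:
  mean(A) = (4 + 6 + 5 + 1 + 7) / 5 = 23/5 = 4.6
  mean(B) = (5 + 8 + 7 + 1 + 3) / 5 = 24/5 = 4.8
  x̄ = (4.6, 4.8),  deviation x̄ - mu_0 = (4.6, 4.8) - (2, 4) = (2.6, 0.8).

Step 2 — sample covariance matrix, S[i,j] = (1/(n-1)) · Σ_k (x_{k,i} - mean_i) · (x_{k,j} - mean_j), divisor n-1 = 4:
  S[A,A] = ((-0.6)·(-0.6) + (1.4)·(1.4) + (0.4)·(0.4) + (-3.6)·(-3.6) + (2.4)·(2.4)) / 4 = 21.2/4 = 5.3
  S[A,B] = ((-0.6)·(0.2) + (1.4)·(3.2) + (0.4)·(2.2) + (-3.6)·(-3.8) + (2.4)·(-1.8)) / 4 = 14.6/4 = 3.65
  S[B,B] = ((0.2)·(0.2) + (3.2)·(3.2) + (2.2)·(2.2) + (-3.8)·(-3.8) + (-1.8)·(-1.8)) / 4 = 32.8/4 = 8.2
  S = [[5.3, 3.65],
 [3.65, 8.2]].

Step 3 — invert S. det(S) = 5.3·8.2 - (3.65)² = 30.1375.
  S^{-1} = (1/det) · [[d, -b], [-b, a]] = [[0.2721, -0.1211],
 [-0.1211, 0.1759]].

Step 4 — quadratic form (x̄ - mu_0)^T · S^{-1} · (x̄ - mu_0):
  S^{-1} · (x̄ - mu_0) = (0.6105, -0.1742),
  (x̄ - mu_0)^T · [...] = (2.6)·(0.6105) + (0.8)·(-0.1742) = 1.448.

Step 5 — scale by n: T² = 5 · 1.448 = 7.2401.

T² ≈ 7.2401


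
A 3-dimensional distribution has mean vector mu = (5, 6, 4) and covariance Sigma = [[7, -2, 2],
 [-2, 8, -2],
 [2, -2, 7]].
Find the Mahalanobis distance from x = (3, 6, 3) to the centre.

Step 1 — centre the observation: (x - mu) = (-2, 0, -1).

Step 2 — invert Sigma (cofactor / det for 3×3, or solve directly):
  Sigma^{-1} = [[0.1625, 0.0312, -0.0375],
 [0.0312, 0.1406, 0.0312],
 [-0.0375, 0.0312, 0.1625]].

Step 3 — form the quadratic (x - mu)^T · Sigma^{-1} · (x - mu):
  Sigma^{-1} · (x - mu) = (-0.2875, -0.0938, -0.0875).
  (x - mu)^T · [Sigma^{-1} · (x - mu)] = (-2)·(-0.2875) + (0)·(-0.0938) + (-1)·(-0.0875) = 0.6625.

Step 4 — take square root: d = √(0.6625) ≈ 0.8139.

d(x, mu) = √(0.6625) ≈ 0.8139


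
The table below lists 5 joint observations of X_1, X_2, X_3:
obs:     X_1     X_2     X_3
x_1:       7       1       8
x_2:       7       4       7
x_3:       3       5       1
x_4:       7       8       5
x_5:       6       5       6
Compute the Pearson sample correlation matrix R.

Step 1 — column means:
  mean(X_1) = (7 + 7 + 3 + 7 + 6) / 5 = 30/5 = 6
  mean(X_2) = (1 + 4 + 5 + 8 + 5) / 5 = 23/5 = 4.6
  mean(X_3) = (8 + 7 + 1 + 5 + 6) / 5 = 27/5 = 5.4

Step 2 — sample variances and covariances s[i,j] = (1/(n-1)) · Σ_k (x_{k,i} - mean_i) · (x_{k,j} - mean_j), with n-1 = 4:
  s[X_1,X_1] = ((1)·(1) + (1)·(1) + (-3)·(-3) + (1)·(1) + (0)·(0)) / 4 = 12/4 = 3
  s[X_1,X_2] = ((1)·(-3.6) + (1)·(-0.6) + (-3)·(0.4) + (1)·(3.4) + (0)·(0.4)) / 4 = -2/4 = -0.5
  s[X_1,X_3] = ((1)·(2.6) + (1)·(1.6) + (-3)·(-4.4) + (1)·(-0.4) + (0)·(0.6)) / 4 = 17/4 = 4.25
  s[X_2,X_2] = ((-3.6)·(-3.6) + (-0.6)·(-0.6) + (0.4)·(0.4) + (3.4)·(3.4) + (0.4)·(0.4)) / 4 = 25.2/4 = 6.3
  s[X_2,X_3] = ((-3.6)·(2.6) + (-0.6)·(1.6) + (0.4)·(-4.4) + (3.4)·(-0.4) + (0.4)·(0.6)) / 4 = -13.2/4 = -3.3
  s[X_3,X_3] = ((2.6)·(2.6) + (1.6)·(1.6) + (-4.4)·(-4.4) + (-0.4)·(-0.4) + (0.6)·(0.6)) / 4 = 29.2/4 = 7.3
  Sample standard deviations s_i = √(s[i,i]):
  s(X_1) = √(3) = 1.7321
  s(X_2) = √(6.3) = 2.51
  s(X_3) = √(7.3) = 2.7019

Step 3 — r_{ij} = s_{ij} / (s_i · s_j):
  r[X_1,X_1] = 1 (diagonal).
  r[X_1,X_2] = -0.5 / (1.7321 · 2.51) = -0.5 / 4.3474 = -0.115
  r[X_1,X_3] = 4.25 / (1.7321 · 2.7019) = 4.25 / 4.6797 = 0.9082
  r[X_2,X_2] = 1 (diagonal).
  r[X_2,X_3] = -3.3 / (2.51 · 2.7019) = -3.3 / 6.7816 = -0.4866
  r[X_3,X_3] = 1 (diagonal).

R is symmetric with unit diagonal. Assembling:

R = [[1, -0.115, 0.9082],
 [-0.115, 1, -0.4866],
 [0.9082, -0.4866, 1]]


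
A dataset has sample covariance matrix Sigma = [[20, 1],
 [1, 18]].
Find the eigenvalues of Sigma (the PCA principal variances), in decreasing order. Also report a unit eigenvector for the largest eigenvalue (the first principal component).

Step 1 — characteristic polynomial of 2×2 Sigma:
  det(Sigma - λI) = λ² - trace · λ + det = 0.
  trace = 20 + 18 = 38, det = 20·18 - (1)² = 359.
Step 2 — discriminant:
  Δ = trace² - 4·det = 1444 - 1436 = 8.
Step 3 — eigenvalues:
  λ = (trace ± √Δ)/2 = (38 ± 2.8284)/2,
  λ_1 = 20.4142,  λ_2 = 17.5858.

Step 4 — unit eigenvector for λ_1: solve (Sigma - λ_1 I)v = 0. First row:
  (20 - 20.4142)·v_x + (1)·v_y = 0, i.e. (-0.4142)·v_x + (1)·v_y = 0,
  so v ∝ (b, λ_1 - a) = (1, 0.4142) = u.
  ||u|| = √((1)² + (0.4142)²) = √(1.1716) ≈ 1.0824,
  v_1 = u/||u|| ≈ (0.9239, 0.3827) (||v_1|| = 1).

λ_1 = 20.4142,  λ_2 = 17.5858;  v_1 ≈ (0.9239, 0.3827)


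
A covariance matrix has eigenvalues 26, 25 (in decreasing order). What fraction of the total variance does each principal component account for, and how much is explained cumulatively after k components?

Step 1 — total variance = trace(Sigma) = Σ λ_i = 26 + 25 = 51.

Step 2 — fraction explained by component i = λ_i / Σ λ:
  PC1: 26/51 = 0.5098
  PC2: 25/51 = 0.4902

Step 3 — cumulative fraction after k components = (λ_1 + ... + λ_k) / Σ λ:
  k = 1: 26/51 = 0.5098
  k = 2: (26 + 25)/51 = 51/51 = 1

Summary (fraction, with percent):

explained: PC1 0.5098 (50.98%), PC2 0.4902 (49.02%);  cumulative: 0.5098, 1


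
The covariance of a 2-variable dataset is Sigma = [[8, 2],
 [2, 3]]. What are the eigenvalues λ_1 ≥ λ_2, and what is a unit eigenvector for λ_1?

Step 1 — characteristic polynomial of 2×2 Sigma:
  det(Sigma - λI) = λ² - trace · λ + det = 0.
  trace = 8 + 3 = 11, det = 8·3 - (2)² = 20.
Step 2 — discriminant:
  Δ = trace² - 4·det = 121 - 80 = 41.
Step 3 — eigenvalues:
  λ = (trace ± √Δ)/2 = (11 ± 6.4031)/2,
  λ_1 = 8.7016,  λ_2 = 2.2984.

Step 4 — unit eigenvector for λ_1: solve (Sigma - λ_1 I)v = 0. First row:
  (8 - 8.7016)·v_x + (2)·v_y = 0, i.e. (-0.7016)·v_x + (2)·v_y = 0,
  so v ∝ (b, λ_1 - a) = (2, 0.7016) = u.
  ||u|| = √((2)² + (0.7016)²) = √(4.4922) ≈ 2.1195,
  v_1 = u/||u|| ≈ (0.9436, 0.331) (||v_1|| = 1).

λ_1 = 8.7016,  λ_2 = 2.2984;  v_1 ≈ (0.9436, 0.331)


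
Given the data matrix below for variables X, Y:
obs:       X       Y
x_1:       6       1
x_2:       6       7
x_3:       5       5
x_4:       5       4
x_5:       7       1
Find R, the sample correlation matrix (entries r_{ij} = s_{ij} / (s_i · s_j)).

Step 1 — column means:
  mean(X) = (6 + 6 + 5 + 5 + 7) / 5 = 29/5 = 5.8
  mean(Y) = (1 + 7 + 5 + 4 + 1) / 5 = 18/5 = 3.6

Step 2 — sample variances and covariances s[i,j] = (1/(n-1)) · Σ_k (x_{k,i} - mean_i) · (x_{k,j} - mean_j), with n-1 = 4:
  s[X,X] = ((0.2)·(0.2) + (0.2)·(0.2) + (-0.8)·(-0.8) + (-0.8)·(-0.8) + (1.2)·(1.2)) / 4 = 2.8/4 = 0.7
  s[X,Y] = ((0.2)·(-2.6) + (0.2)·(3.4) + (-0.8)·(1.4) + (-0.8)·(0.4) + (1.2)·(-2.6)) / 4 = -4.4/4 = -1.1
  s[Y,Y] = ((-2.6)·(-2.6) + (3.4)·(3.4) + (1.4)·(1.4) + (0.4)·(0.4) + (-2.6)·(-2.6)) / 4 = 27.2/4 = 6.8
  Sample standard deviations s_i = √(s[i,i]):
  s(X) = √(0.7) = 0.8367
  s(Y) = √(6.8) = 2.6077

Step 3 — r_{ij} = s_{ij} / (s_i · s_j):
  r[X,X] = 1 (diagonal).
  r[X,Y] = -1.1 / (0.8367 · 2.6077) = -1.1 / 2.1817 = -0.5042
  r[Y,Y] = 1 (diagonal).

R is symmetric with unit diagonal. Assembling:

R = [[1, -0.5042],
 [-0.5042, 1]]


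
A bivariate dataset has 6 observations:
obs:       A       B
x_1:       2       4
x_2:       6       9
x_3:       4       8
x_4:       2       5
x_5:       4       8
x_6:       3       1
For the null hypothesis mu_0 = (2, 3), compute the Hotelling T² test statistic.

Step 1 — sample mean vector:
  mean(A) = (2 + 6 + 4 + 2 + 4 + 3) / 6 = 21/6 = 3.5
  mean(B) = (4 + 9 + 8 + 5 + 8 + 1) / 6 = 35/6 = 5.8333
  x̄ = (3.5, 5.8333),  deviation x̄ - mu_0 = (3.5, 5.8333) - (2, 3) = (1.5, 2.8333).

Step 2 — sample covariance matrix, S[i,j] = (1/(n-1)) · Σ_k (x_{k,i} - mean_i) · (x_{k,j} - mean_j), divisor n-1 = 5:
  S[A,A] = ((-1.5)·(-1.5) + (2.5)·(2.5) + (0.5)·(0.5) + (-1.5)·(-1.5) + (0.5)·(0.5) + (-0.5)·(-0.5)) / 5 = 11.5/5 = 2.3
  S[A,B] = ((-1.5)·(-1.8333) + (2.5)·(3.1667) + (0.5)·(2.1667) + (-1.5)·(-0.8333) + (0.5)·(2.1667) + (-0.5)·(-4.8333)) / 5 = 16.5/5 = 3.3
  S[B,B] = ((-1.8333)·(-1.8333) + (3.1667)·(3.1667) + (2.1667)·(2.1667) + (-0.8333)·(-0.8333) + (2.1667)·(2.1667) + (-4.8333)·(-4.8333)) / 5 = 46.8333/5 = 9.3667
  S = [[2.3, 3.3],
 [3.3, 9.3667]].

Step 3 — invert S. det(S) = 2.3·9.3667 - (3.3)² = 10.6533.
  S^{-1} = (1/det) · [[d, -b], [-b, a]] = [[0.8792, -0.3098],
 [-0.3098, 0.2159]].

Step 4 — quadratic form (x̄ - mu_0)^T · S^{-1} · (x̄ - mu_0):
  S^{-1} · (x̄ - mu_0) = (0.4412, 0.1471),
  (x̄ - mu_0)^T · [...] = (1.5)·(0.4412) + (2.8333)·(0.1471) = 1.0784.

Step 5 — scale by n: T² = 6 · 1.0784 = 6.4706.

T² ≈ 6.4706


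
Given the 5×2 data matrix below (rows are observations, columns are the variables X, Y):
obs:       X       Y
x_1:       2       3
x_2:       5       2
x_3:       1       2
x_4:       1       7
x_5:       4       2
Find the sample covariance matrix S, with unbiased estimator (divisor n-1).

Step 1 — column means:
  mean(X) = (2 + 5 + 1 + 1 + 4) / 5 = 13/5 = 2.6
  mean(Y) = (3 + 2 + 2 + 7 + 2) / 5 = 16/5 = 3.2

Step 2 — sample covariance S[i,j] = (1/(n-1)) · Σ_k (x_{k,i} - mean_i) · (x_{k,j} - mean_j), with n-1 = 4.
  S[X,X] = ((-0.6)·(-0.6) + (2.4)·(2.4) + (-1.6)·(-1.6) + (-1.6)·(-1.6) + (1.4)·(1.4)) / 4 = 13.2/4 = 3.3
  S[X,Y] = ((-0.6)·(-0.2) + (2.4)·(-1.2) + (-1.6)·(-1.2) + (-1.6)·(3.8) + (1.4)·(-1.2)) / 4 = -8.6/4 = -2.15
  S[Y,Y] = ((-0.2)·(-0.2) + (-1.2)·(-1.2) + (-1.2)·(-1.2) + (3.8)·(3.8) + (-1.2)·(-1.2)) / 4 = 18.8/4 = 4.7

S is symmetric (S[j,i] = S[i,j]). Assembling:

S = [[3.3, -2.15],
 [-2.15, 4.7]]


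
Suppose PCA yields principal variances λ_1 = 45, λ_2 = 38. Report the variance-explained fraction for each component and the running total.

Step 1 — total variance = trace(Sigma) = Σ λ_i = 45 + 38 = 83.

Step 2 — fraction explained by component i = λ_i / Σ λ:
  PC1: 45/83 = 0.5422
  PC2: 38/83 = 0.4578

Step 3 — cumulative fraction after k components = (λ_1 + ... + λ_k) / Σ λ:
  k = 1: 45/83 = 0.5422
  k = 2: (45 + 38)/83 = 83/83 = 1

Summary (fraction, with percent):

explained: PC1 0.5422 (54.22%), PC2 0.4578 (45.78%);  cumulative: 0.5422, 1


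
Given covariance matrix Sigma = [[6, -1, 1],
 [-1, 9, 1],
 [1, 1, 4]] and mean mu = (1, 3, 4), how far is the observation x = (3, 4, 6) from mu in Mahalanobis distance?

Step 1 — centre the observation: (x - mu) = (2, 1, 2).

Step 2 — invert Sigma (cofactor / det for 3×3, or solve directly):
  Sigma^{-1} = [[0.1795, 0.0256, -0.0513],
 [0.0256, 0.1179, -0.0359],
 [-0.0513, -0.0359, 0.2718]].

Step 3 — form the quadratic (x - mu)^T · Sigma^{-1} · (x - mu):
  Sigma^{-1} · (x - mu) = (0.2821, 0.0974, 0.4051).
  (x - mu)^T · [Sigma^{-1} · (x - mu)] = (2)·(0.2821) + (1)·(0.0974) + (2)·(0.4051) = 1.4718.

Step 4 — take square root: d = √(1.4718) ≈ 1.2132.

d(x, mu) = √(1.4718) ≈ 1.2132


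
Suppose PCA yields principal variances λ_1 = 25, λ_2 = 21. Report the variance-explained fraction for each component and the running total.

Step 1 — total variance = trace(Sigma) = Σ λ_i = 25 + 21 = 46.

Step 2 — fraction explained by component i = λ_i / Σ λ:
  PC1: 25/46 = 0.5435
  PC2: 21/46 = 0.4565

Step 3 — cumulative fraction after k components = (λ_1 + ... + λ_k) / Σ λ:
  k = 1: 25/46 = 0.5435
  k = 2: (25 + 21)/46 = 46/46 = 1

Summary (fraction, with percent):

explained: PC1 0.5435 (54.35%), PC2 0.4565 (45.65%);  cumulative: 0.5435, 1


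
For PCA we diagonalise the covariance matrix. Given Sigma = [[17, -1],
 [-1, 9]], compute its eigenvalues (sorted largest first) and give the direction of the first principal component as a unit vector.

Step 1 — characteristic polynomial of 2×2 Sigma:
  det(Sigma - λI) = λ² - trace · λ + det = 0.
  trace = 17 + 9 = 26, det = 17·9 - (-1)² = 152.
Step 2 — discriminant:
  Δ = trace² - 4·det = 676 - 608 = 68.
Step 3 — eigenvalues:
  λ = (trace ± √Δ)/2 = (26 ± 8.2462)/2,
  λ_1 = 17.1231,  λ_2 = 8.8769.

Step 4 — unit eigenvector for λ_1: solve (Sigma - λ_1 I)v = 0. First row:
  (17 - 17.1231)·v_x + (-1)·v_y = 0, i.e. (-0.1231)·v_x + (-1)·v_y = 0,
  so v ∝ (b, λ_1 - a) = (-1, 0.1231); multiply by -1 so the first entry is positive: u = (1, -0.1231).
  ||u|| = √((1)² + (-0.1231)²) = √(1.0152) ≈ 1.0075,
  v_1 = u/||u|| ≈ (0.9925, -0.1222) (||v_1|| = 1).

λ_1 = 17.1231,  λ_2 = 8.8769;  v_1 ≈ (0.9925, -0.1222)


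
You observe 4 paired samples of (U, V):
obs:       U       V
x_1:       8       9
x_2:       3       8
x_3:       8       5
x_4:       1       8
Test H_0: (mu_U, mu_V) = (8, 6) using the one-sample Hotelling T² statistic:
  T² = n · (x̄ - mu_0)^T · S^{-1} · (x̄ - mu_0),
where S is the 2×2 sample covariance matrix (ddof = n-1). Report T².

Step 1 — sample mean vector:
  mean(U) = (8 + 3 + 8 + 1) / 4 = 20/4 = 5
  mean(V) = (9 + 8 + 5 + 8) / 4 = 30/4 = 7.5
  x̄ = (5, 7.5),  deviation x̄ - mu_0 = (5, 7.5) - (8, 6) = (-3, 1.5).

Step 2 — sample covariance matrix, S[i,j] = (1/(n-1)) · Σ_k (x_{k,i} - mean_i) · (x_{k,j} - mean_j), divisor n-1 = 3:
  S[U,U] = ((3)·(3) + (-2)·(-2) + (3)·(3) + (-4)·(-4)) / 3 = 38/3 = 12.6667
  S[U,V] = ((3)·(1.5) + (-2)·(0.5) + (3)·(-2.5) + (-4)·(0.5)) / 3 = -6/3 = -2
  S[V,V] = ((1.5)·(1.5) + (0.5)·(0.5) + (-2.5)·(-2.5) + (0.5)·(0.5)) / 3 = 9/3 = 3
  S = [[12.6667, -2],
 [-2, 3]].

Step 3 — invert S. det(S) = 12.6667·3 - (-2)² = 34.
  S^{-1} = (1/det) · [[d, -b], [-b, a]] = [[0.0882, 0.0588],
 [0.0588, 0.3725]].

Step 4 — quadratic form (x̄ - mu_0)^T · S^{-1} · (x̄ - mu_0):
  S^{-1} · (x̄ - mu_0) = (-0.1765, 0.3824),
  (x̄ - mu_0)^T · [...] = (-3)·(-0.1765) + (1.5)·(0.3824) = 1.1029.

Step 5 — scale by n: T² = 4 · 1.1029 = 4.4118.

T² ≈ 4.4118


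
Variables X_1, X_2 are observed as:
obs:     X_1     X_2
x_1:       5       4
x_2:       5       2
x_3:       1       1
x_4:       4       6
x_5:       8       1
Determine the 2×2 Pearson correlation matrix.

Step 1 — column means:
  mean(X_1) = (5 + 5 + 1 + 4 + 8) / 5 = 23/5 = 4.6
  mean(X_2) = (4 + 2 + 1 + 6 + 1) / 5 = 14/5 = 2.8

Step 2 — sample variances and covariances s[i,j] = (1/(n-1)) · Σ_k (x_{k,i} - mean_i) · (x_{k,j} - mean_j), with n-1 = 4:
  s[X_1,X_1] = ((0.4)·(0.4) + (0.4)·(0.4) + (-3.6)·(-3.6) + (-0.6)·(-0.6) + (3.4)·(3.4)) / 4 = 25.2/4 = 6.3
  s[X_1,X_2] = ((0.4)·(1.2) + (0.4)·(-0.8) + (-3.6)·(-1.8) + (-0.6)·(3.2) + (3.4)·(-1.8)) / 4 = -1.4/4 = -0.35
  s[X_2,X_2] = ((1.2)·(1.2) + (-0.8)·(-0.8) + (-1.8)·(-1.8) + (3.2)·(3.2) + (-1.8)·(-1.8)) / 4 = 18.8/4 = 4.7
  Sample standard deviations s_i = √(s[i,i]):
  s(X_1) = √(6.3) = 2.51
  s(X_2) = √(4.7) = 2.1679

Step 3 — r_{ij} = s_{ij} / (s_i · s_j):
  r[X_1,X_1] = 1 (diagonal).
  r[X_1,X_2] = -0.35 / (2.51 · 2.1679) = -0.35 / 5.4415 = -0.0643
  r[X_2,X_2] = 1 (diagonal).

R is symmetric with unit diagonal. Assembling:

R = [[1, -0.0643],
 [-0.0643, 1]]


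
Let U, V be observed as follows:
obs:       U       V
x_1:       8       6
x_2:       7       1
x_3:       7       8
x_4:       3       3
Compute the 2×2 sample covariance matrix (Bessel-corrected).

Step 1 — column means:
  mean(U) = (8 + 7 + 7 + 3) / 4 = 25/4 = 6.25
  mean(V) = (6 + 1 + 8 + 3) / 4 = 18/4 = 4.5

Step 2 — sample covariance S[i,j] = (1/(n-1)) · Σ_k (x_{k,i} - mean_i) · (x_{k,j} - mean_j), with n-1 = 3.
  S[U,U] = ((1.75)·(1.75) + (0.75)·(0.75) + (0.75)·(0.75) + (-3.25)·(-3.25)) / 3 = 14.75/3 = 4.9167
  S[U,V] = ((1.75)·(1.5) + (0.75)·(-3.5) + (0.75)·(3.5) + (-3.25)·(-1.5)) / 3 = 7.5/3 = 2.5
  S[V,V] = ((1.5)·(1.5) + (-3.5)·(-3.5) + (3.5)·(3.5) + (-1.5)·(-1.5)) / 3 = 29/3 = 9.6667

S is symmetric (S[j,i] = S[i,j]). Assembling:

S = [[4.9167, 2.5],
 [2.5, 9.6667]]


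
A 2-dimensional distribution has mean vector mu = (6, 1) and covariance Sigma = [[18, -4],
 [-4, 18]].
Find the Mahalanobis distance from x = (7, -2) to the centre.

Step 1 — centre the observation: (x - mu) = (1, -3).

Step 2 — invert Sigma. det(Sigma) = 18·18 - (-4)² = 308.
  Sigma^{-1} = (1/det) · [[d, -b], [-b, a]] = [[0.0584, 0.013],
 [0.013, 0.0584]].

Step 3 — form the quadratic (x - mu)^T · Sigma^{-1} · (x - mu):
  Sigma^{-1} · (x - mu) = (0.0195, -0.1623).
  (x - mu)^T · [Sigma^{-1} · (x - mu)] = (1)·(0.0195) + (-3)·(-0.1623) = 0.5065.

Step 4 — take square root: d = √(0.5065) ≈ 0.7117.

d(x, mu) = √(0.5065) ≈ 0.7117


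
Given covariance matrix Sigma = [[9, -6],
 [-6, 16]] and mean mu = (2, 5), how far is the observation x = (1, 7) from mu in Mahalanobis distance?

Step 1 — centre the observation: (x - mu) = (-1, 2).

Step 2 — invert Sigma. det(Sigma) = 9·16 - (-6)² = 108.
  Sigma^{-1} = (1/det) · [[d, -b], [-b, a]] = [[0.1481, 0.0556],
 [0.0556, 0.0833]].

Step 3 — form the quadratic (x - mu)^T · Sigma^{-1} · (x - mu):
  Sigma^{-1} · (x - mu) = (-0.037, 0.1111).
  (x - mu)^T · [Sigma^{-1} · (x - mu)] = (-1)·(-0.037) + (2)·(0.1111) = 0.2593.

Step 4 — take square root: d = √(0.2593) ≈ 0.5092.

d(x, mu) = √(0.2593) ≈ 0.5092


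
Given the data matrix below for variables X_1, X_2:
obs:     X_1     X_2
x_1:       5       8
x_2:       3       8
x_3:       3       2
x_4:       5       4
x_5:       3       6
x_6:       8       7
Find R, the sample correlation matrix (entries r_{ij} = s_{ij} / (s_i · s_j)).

Step 1 — column means:
  mean(X_1) = (5 + 3 + 3 + 5 + 3 + 8) / 6 = 27/6 = 4.5
  mean(X_2) = (8 + 8 + 2 + 4 + 6 + 7) / 6 = 35/6 = 5.8333

Step 2 — sample variances and covariances s[i,j] = (1/(n-1)) · Σ_k (x_{k,i} - mean_i) · (x_{k,j} - mean_j), with n-1 = 5:
  s[X_1,X_1] = ((0.5)·(0.5) + (-1.5)·(-1.5) + (-1.5)·(-1.5) + (0.5)·(0.5) + (-1.5)·(-1.5) + (3.5)·(3.5)) / 5 = 19.5/5 = 3.9
  s[X_1,X_2] = ((0.5)·(2.1667) + (-1.5)·(2.1667) + (-1.5)·(-3.8333) + (0.5)·(-1.8333) + (-1.5)·(0.1667) + (3.5)·(1.1667)) / 5 = 6.5/5 = 1.3
  s[X_2,X_2] = ((2.1667)·(2.1667) + (2.1667)·(2.1667) + (-3.8333)·(-3.8333) + (-1.8333)·(-1.8333) + (0.1667)·(0.1667) + (1.1667)·(1.1667)) / 5 = 28.8333/5 = 5.7667
  Sample standard deviations s_i = √(s[i,i]):
  s(X_1) = √(3.9) = 1.9748
  s(X_2) = √(5.7667) = 2.4014

Step 3 — r_{ij} = s_{ij} / (s_i · s_j):
  r[X_1,X_1] = 1 (diagonal).
  r[X_1,X_2] = 1.3 / (1.9748 · 2.4014) = 1.3 / 4.7424 = 0.2741
  r[X_2,X_2] = 1 (diagonal).

R is symmetric with unit diagonal. Assembling:

R = [[1, 0.2741],
 [0.2741, 1]]


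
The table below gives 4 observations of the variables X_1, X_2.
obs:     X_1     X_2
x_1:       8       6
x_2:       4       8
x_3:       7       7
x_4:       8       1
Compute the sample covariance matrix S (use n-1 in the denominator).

Step 1 — column means:
  mean(X_1) = (8 + 4 + 7 + 8) / 4 = 27/4 = 6.75
  mean(X_2) = (6 + 8 + 7 + 1) / 4 = 22/4 = 5.5

Step 2 — sample covariance S[i,j] = (1/(n-1)) · Σ_k (x_{k,i} - mean_i) · (x_{k,j} - mean_j), with n-1 = 3.
  S[X_1,X_1] = ((1.25)·(1.25) + (-2.75)·(-2.75) + (0.25)·(0.25) + (1.25)·(1.25)) / 3 = 10.75/3 = 3.5833
  S[X_1,X_2] = ((1.25)·(0.5) + (-2.75)·(2.5) + (0.25)·(1.5) + (1.25)·(-4.5)) / 3 = -11.5/3 = -3.8333
  S[X_2,X_2] = ((0.5)·(0.5) + (2.5)·(2.5) + (1.5)·(1.5) + (-4.5)·(-4.5)) / 3 = 29/3 = 9.6667

S is symmetric (S[j,i] = S[i,j]). Assembling:

S = [[3.5833, -3.8333],
 [-3.8333, 9.6667]]


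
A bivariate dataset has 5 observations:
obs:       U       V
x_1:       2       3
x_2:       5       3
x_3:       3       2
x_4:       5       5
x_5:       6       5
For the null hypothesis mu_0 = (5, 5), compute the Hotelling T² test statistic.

Step 1 — sample mean vector:
  mean(U) = (2 + 5 + 3 + 5 + 6) / 5 = 21/5 = 4.2
  mean(V) = (3 + 3 + 2 + 5 + 5) / 5 = 18/5 = 3.6
  x̄ = (4.2, 3.6),  deviation x̄ - mu_0 = (4.2, 3.6) - (5, 5) = (-0.8, -1.4).

Step 2 — sample covariance matrix, S[i,j] = (1/(n-1)) · Σ_k (x_{k,i} - mean_i) · (x_{k,j} - mean_j), divisor n-1 = 4:
  S[U,U] = ((-2.2)·(-2.2) + (0.8)·(0.8) + (-1.2)·(-1.2) + (0.8)·(0.8) + (1.8)·(1.8)) / 4 = 10.8/4 = 2.7
  S[U,V] = ((-2.2)·(-0.6) + (0.8)·(-0.6) + (-1.2)·(-1.6) + (0.8)·(1.4) + (1.8)·(1.4)) / 4 = 6.4/4 = 1.6
  S[V,V] = ((-0.6)·(-0.6) + (-0.6)·(-0.6) + (-1.6)·(-1.6) + (1.4)·(1.4) + (1.4)·(1.4)) / 4 = 7.2/4 = 1.8
  S = [[2.7, 1.6],
 [1.6, 1.8]].

Step 3 — invert S. det(S) = 2.7·1.8 - (1.6)² = 2.3.
  S^{-1} = (1/det) · [[d, -b], [-b, a]] = [[0.7826, -0.6957],
 [-0.6957, 1.1739]].

Step 4 — quadratic form (x̄ - mu_0)^T · S^{-1} · (x̄ - mu_0):
  S^{-1} · (x̄ - mu_0) = (0.3478, -1.087),
  (x̄ - mu_0)^T · [...] = (-0.8)·(0.3478) + (-1.4)·(-1.087) = 1.2435.

Step 5 — scale by n: T² = 5 · 1.2435 = 6.2174.

T² ≈ 6.2174


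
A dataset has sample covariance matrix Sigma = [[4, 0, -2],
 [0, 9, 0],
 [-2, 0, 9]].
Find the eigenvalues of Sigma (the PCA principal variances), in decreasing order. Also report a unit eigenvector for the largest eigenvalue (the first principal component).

Step 1 — characteristic polynomial p(λ) = det(λI - Sigma) = λ³ - tr·λ² + c_1·λ - det, where tr = trace, c_1 = sum of the principal 2×2 minors, det = det(Sigma):
  tr = 4 + 9 + 9 = 22,
  c_1 = (4·9 - (0)²) + (4·9 - (-2)²) + (9·9 - (0)²) = 36 + 32 + 81 = 149,
  det = 4·(9·9 - (0)²) - (0)·((0)·9 - (0)·(-2)) + (-2)·((0)·(0) - 9·(-2)) = 4·(81) - (0)·(0) + (-2)·(18) = 288.
  So p(λ) = λ³ - 22λ² + 149λ - 288.
Step 2 — look for an integer root (rational root theorem: any rational root is an integer divisor of 288). Testing λ = 9:
  p(9) = 729 - 1782 + 1341 - 288 = 0  ✓
  Dividing out (λ - 9): p(λ) = (λ - 9)(λ² - 13λ + 32).
Step 3 — remaining eigenvalues from the quadratic λ² - 13λ + 32 = 0:
  Δ = 13² - 4·32 = 169 - 128 = 41,  λ = (13 ± √41)/2 = (13 ± 6.4031)/2 ≈ 9.7016 or 3.2984.
  Sorted: λ_1 = 9.7016,  λ_2 = 9,  λ_3 = 3.2984  (check: sum = 22 = tr ✓).

Step 4 — unit eigenvector for λ_1 ≈ 9.7016: v spans the null space of (Sigma - λ_1 I), whose rows are
  r_1 = (-5.7016, 0, -2),  r_2 = (0, -0.7016, 0),  r_3 = (-2, 0, -0.7016).
  v is orthogonal to every row, so take v ∝ r_1 × r_2 = ((0)·(0) - (-2)·(-0.7016), (-2)·(0) - (-5.7016)·(0), (-5.7016)·(-0.7016) - (0)·(0)) ≈ (-1.4031, 0, 4).
  Rescale (multiply by -1 so the first nonzero entry is positive): u = (1.4031, 0, -4).
  ||u|| = √((1.4031)² + (0)² + (-4)²) = √(17.9688) ≈ 4.239,  v_1 = u/||u|| ≈ (0.331, 0, -0.9436) (||v_1|| = 1).

λ_1 = 9.7016,  λ_2 = 9,  λ_3 = 3.2984;  v_1 ≈ (0.331, 0, -0.9436)


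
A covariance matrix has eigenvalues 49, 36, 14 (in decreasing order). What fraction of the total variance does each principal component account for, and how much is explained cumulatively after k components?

Step 1 — total variance = trace(Sigma) = Σ λ_i = 49 + 36 + 14 = 99.

Step 2 — fraction explained by component i = λ_i / Σ λ:
  PC1: 49/99 = 0.4949
  PC2: 36/99 = 0.3636
  PC3: 14/99 = 0.1414

Step 3 — cumulative fraction after k components = (λ_1 + ... + λ_k) / Σ λ:
  k = 1: 49/99 = 0.4949
  k = 2: (49 + 36)/99 = 85/99 = 0.8586
  k = 3: (49 + 36 + 14)/99 = 99/99 = 1

Summary (fraction, with percent):

explained: PC1 0.4949 (49.49%), PC2 0.3636 (36.36%), PC3 0.1414 (14.14%);  cumulative: 0.4949, 0.8586, 1


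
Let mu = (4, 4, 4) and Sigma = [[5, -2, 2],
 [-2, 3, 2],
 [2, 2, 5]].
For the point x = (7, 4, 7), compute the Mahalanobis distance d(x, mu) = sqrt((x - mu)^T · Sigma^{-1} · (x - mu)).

Step 1 — centre the observation: (x - mu) = (3, 0, 3).

Step 2 — invert Sigma (cofactor / det for 3×3, or solve directly):
  Sigma^{-1} = [[1.5714, 2, -1.4286],
 [2, 3, -2],
 [-1.4286, -2, 1.5714]].

Step 3 — form the quadratic (x - mu)^T · Sigma^{-1} · (x - mu):
  Sigma^{-1} · (x - mu) = (0.4286, 0, 0.4286).
  (x - mu)^T · [Sigma^{-1} · (x - mu)] = (3)·(0.4286) + (0)·(0) + (3)·(0.4286) = 2.5714.

Step 4 — take square root: d = √(2.5714) ≈ 1.6036.

d(x, mu) = √(2.5714) ≈ 1.6036


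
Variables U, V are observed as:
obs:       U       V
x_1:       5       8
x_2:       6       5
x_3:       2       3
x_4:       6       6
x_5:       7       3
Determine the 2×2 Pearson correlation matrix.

Step 1 — column means:
  mean(U) = (5 + 6 + 2 + 6 + 7) / 5 = 26/5 = 5.2
  mean(V) = (8 + 5 + 3 + 6 + 3) / 5 = 25/5 = 5

Step 2 — sample variances and covariances s[i,j] = (1/(n-1)) · Σ_k (x_{k,i} - mean_i) · (x_{k,j} - mean_j), with n-1 = 4:
  s[U,U] = ((-0.2)·(-0.2) + (0.8)·(0.8) + (-3.2)·(-3.2) + (0.8)·(0.8) + (1.8)·(1.8)) / 4 = 14.8/4 = 3.7
  s[U,V] = ((-0.2)·(3) + (0.8)·(0) + (-3.2)·(-2) + (0.8)·(1) + (1.8)·(-2)) / 4 = 3/4 = 0.75
  s[V,V] = ((3)·(3) + (0)·(0) + (-2)·(-2) + (1)·(1) + (-2)·(-2)) / 4 = 18/4 = 4.5
  Sample standard deviations s_i = √(s[i,i]):
  s(U) = √(3.7) = 1.9235
  s(V) = √(4.5) = 2.1213

Step 3 — r_{ij} = s_{ij} / (s_i · s_j):
  r[U,U] = 1 (diagonal).
  r[U,V] = 0.75 / (1.9235 · 2.1213) = 0.75 / 4.0804 = 0.1838
  r[V,V] = 1 (diagonal).

R is symmetric with unit diagonal. Assembling:

R = [[1, 0.1838],
 [0.1838, 1]]


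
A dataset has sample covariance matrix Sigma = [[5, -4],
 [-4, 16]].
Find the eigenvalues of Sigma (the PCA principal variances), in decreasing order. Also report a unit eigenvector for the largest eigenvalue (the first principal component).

Step 1 — characteristic polynomial of 2×2 Sigma:
  det(Sigma - λI) = λ² - trace · λ + det = 0.
  trace = 5 + 16 = 21, det = 5·16 - (-4)² = 64.
Step 2 — discriminant:
  Δ = trace² - 4·det = 441 - 256 = 185.
Step 3 — eigenvalues:
  λ = (trace ± √Δ)/2 = (21 ± 13.6015)/2,
  λ_1 = 17.3007,  λ_2 = 3.6993.

Step 4 — unit eigenvector for λ_1: solve (Sigma - λ_1 I)v = 0. First row:
  (5 - 17.3007)·v_x + (-4)·v_y = 0, i.e. (-12.3007)·v_x + (-4)·v_y = 0,
  so v ∝ (b, λ_1 - a) = (-4, 12.3007); multiply by -1 so the first entry is positive: u = (4, -12.3007).
  ||u|| = √((4)² + (-12.3007)²) = √(167.3081) ≈ 12.9348,
  v_1 = u/||u|| ≈ (0.3092, -0.951) (||v_1|| = 1).

λ_1 = 17.3007,  λ_2 = 3.6993;  v_1 ≈ (0.3092, -0.951)


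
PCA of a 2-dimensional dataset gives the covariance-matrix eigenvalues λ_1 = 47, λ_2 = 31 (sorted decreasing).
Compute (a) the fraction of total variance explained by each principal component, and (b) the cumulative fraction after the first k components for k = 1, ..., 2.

Step 1 — total variance = trace(Sigma) = Σ λ_i = 47 + 31 = 78.

Step 2 — fraction explained by component i = λ_i / Σ λ:
  PC1: 47/78 = 0.6026
  PC2: 31/78 = 0.3974

Step 3 — cumulative fraction after k components = (λ_1 + ... + λ_k) / Σ λ:
  k = 1: 47/78 = 0.6026
  k = 2: (47 + 31)/78 = 78/78 = 1

Summary (fraction, with percent):

explained: PC1 0.6026 (60.26%), PC2 0.3974 (39.74%);  cumulative: 0.6026, 1


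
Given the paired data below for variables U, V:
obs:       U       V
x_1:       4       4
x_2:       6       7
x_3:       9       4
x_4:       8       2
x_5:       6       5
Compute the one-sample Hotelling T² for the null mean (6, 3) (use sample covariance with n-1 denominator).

Step 1 — sample mean vector:
  mean(U) = (4 + 6 + 9 + 8 + 6) / 5 = 33/5 = 6.6
  mean(V) = (4 + 7 + 4 + 2 + 5) / 5 = 22/5 = 4.4
  x̄ = (6.6, 4.4),  deviation x̄ - mu_0 = (6.6, 4.4) - (6, 3) = (0.6, 1.4).

Step 2 — sample covariance matrix, S[i,j] = (1/(n-1)) · Σ_k (x_{k,i} - mean_i) · (x_{k,j} - mean_j), divisor n-1 = 4:
  S[U,U] = ((-2.6)·(-2.6) + (-0.6)·(-0.6) + (2.4)·(2.4) + (1.4)·(1.4) + (-0.6)·(-0.6)) / 4 = 15.2/4 = 3.8
  S[U,V] = ((-2.6)·(-0.4) + (-0.6)·(2.6) + (2.4)·(-0.4) + (1.4)·(-2.4) + (-0.6)·(0.6)) / 4 = -5.2/4 = -1.3
  S[V,V] = ((-0.4)·(-0.4) + (2.6)·(2.6) + (-0.4)·(-0.4) + (-2.4)·(-2.4) + (0.6)·(0.6)) / 4 = 13.2/4 = 3.3
  S = [[3.8, -1.3],
 [-1.3, 3.3]].

Step 3 — invert S. det(S) = 3.8·3.3 - (-1.3)² = 10.85.
  S^{-1} = (1/det) · [[d, -b], [-b, a]] = [[0.3041, 0.1198],
 [0.1198, 0.3502]].

Step 4 — quadratic form (x̄ - mu_0)^T · S^{-1} · (x̄ - mu_0):
  S^{-1} · (x̄ - mu_0) = (0.3502, 0.5622),
  (x̄ - mu_0)^T · [...] = (0.6)·(0.3502) + (1.4)·(0.5622) = 0.9972.

Step 5 — scale by n: T² = 5 · 0.9972 = 4.9862.

T² ≈ 4.9862


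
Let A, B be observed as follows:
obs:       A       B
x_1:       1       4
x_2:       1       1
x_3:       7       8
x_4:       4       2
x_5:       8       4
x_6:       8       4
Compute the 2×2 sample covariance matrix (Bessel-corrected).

Step 1 — column means:
  mean(A) = (1 + 1 + 7 + 4 + 8 + 8) / 6 = 29/6 = 4.8333
  mean(B) = (4 + 1 + 8 + 2 + 4 + 4) / 6 = 23/6 = 3.8333

Step 2 — sample covariance S[i,j] = (1/(n-1)) · Σ_k (x_{k,i} - mean_i) · (x_{k,j} - mean_j), with n-1 = 5.
  S[A,A] = ((-3.8333)·(-3.8333) + (-3.8333)·(-3.8333) + (2.1667)·(2.1667) + (-0.8333)·(-0.8333) + (3.1667)·(3.1667) + (3.1667)·(3.1667)) / 5 = 54.8333/5 = 10.9667
  S[A,B] = ((-3.8333)·(0.1667) + (-3.8333)·(-2.8333) + (2.1667)·(4.1667) + (-0.8333)·(-1.8333) + (3.1667)·(0.1667) + (3.1667)·(0.1667)) / 5 = 21.8333/5 = 4.3667
  S[B,B] = ((0.1667)·(0.1667) + (-2.8333)·(-2.8333) + (4.1667)·(4.1667) + (-1.8333)·(-1.8333) + (0.1667)·(0.1667) + (0.1667)·(0.1667)) / 5 = 28.8333/5 = 5.7667

S is symmetric (S[j,i] = S[i,j]). Assembling:

S = [[10.9667, 4.3667],
 [4.3667, 5.7667]]


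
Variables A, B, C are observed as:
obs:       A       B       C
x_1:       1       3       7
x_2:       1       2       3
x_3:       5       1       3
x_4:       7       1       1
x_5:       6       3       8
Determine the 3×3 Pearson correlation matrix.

Step 1 — column means:
  mean(A) = (1 + 1 + 5 + 7 + 6) / 5 = 20/5 = 4
  mean(B) = (3 + 2 + 1 + 1 + 3) / 5 = 10/5 = 2
  mean(C) = (7 + 3 + 3 + 1 + 8) / 5 = 22/5 = 4.4

Step 2 — sample variances and covariances s[i,j] = (1/(n-1)) · Σ_k (x_{k,i} - mean_i) · (x_{k,j} - mean_j), with n-1 = 4:
  s[A,A] = ((-3)·(-3) + (-3)·(-3) + (1)·(1) + (3)·(3) + (2)·(2)) / 4 = 32/4 = 8
  s[A,B] = ((-3)·(1) + (-3)·(0) + (1)·(-1) + (3)·(-1) + (2)·(1)) / 4 = -5/4 = -1.25
  s[A,C] = ((-3)·(2.6) + (-3)·(-1.4) + (1)·(-1.4) + (3)·(-3.4) + (2)·(3.6)) / 4 = -8/4 = -2
  s[B,B] = ((1)·(1) + (0)·(0) + (-1)·(-1) + (-1)·(-1) + (1)·(1)) / 4 = 4/4 = 1
  s[B,C] = ((1)·(2.6) + (0)·(-1.4) + (-1)·(-1.4) + (-1)·(-3.4) + (1)·(3.6)) / 4 = 11/4 = 2.75
  s[C,C] = ((2.6)·(2.6) + (-1.4)·(-1.4) + (-1.4)·(-1.4) + (-3.4)·(-3.4) + (3.6)·(3.6)) / 4 = 35.2/4 = 8.8
  Sample standard deviations s_i = √(s[i,i]):
  s(A) = √(8) = 2.8284
  s(B) = √(1) = 1
  s(C) = √(8.8) = 2.9665

Step 3 — r_{ij} = s_{ij} / (s_i · s_j):
  r[A,A] = 1 (diagonal).
  r[A,B] = -1.25 / (2.8284 · 1) = -1.25 / 2.8284 = -0.4419
  r[A,C] = -2 / (2.8284 · 2.9665) = -2 / 8.3905 = -0.2384
  r[B,B] = 1 (diagonal).
  r[B,C] = 2.75 / (1 · 2.9665) = 2.75 / 2.9665 = 0.927
  r[C,C] = 1 (diagonal).

R is symmetric with unit diagonal. Assembling:

R = [[1, -0.4419, -0.2384],
 [-0.4419, 1, 0.927],
 [-0.2384, 0.927, 1]]


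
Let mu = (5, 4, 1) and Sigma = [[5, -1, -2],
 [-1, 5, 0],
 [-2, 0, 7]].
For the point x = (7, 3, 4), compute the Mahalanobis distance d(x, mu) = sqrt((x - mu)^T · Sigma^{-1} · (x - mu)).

Step 1 — centre the observation: (x - mu) = (2, -1, 3).

Step 2 — invert Sigma (cofactor / det for 3×3, or solve directly):
  Sigma^{-1} = [[0.2365, 0.0473, 0.0676],
 [0.0473, 0.2095, 0.0135],
 [0.0676, 0.0135, 0.1622]].

Step 3 — form the quadratic (x - mu)^T · Sigma^{-1} · (x - mu):
  Sigma^{-1} · (x - mu) = (0.6284, -0.0743, 0.6081).
  (x - mu)^T · [Sigma^{-1} · (x - mu)] = (2)·(0.6284) + (-1)·(-0.0743) + (3)·(0.6081) = 3.1554.

Step 4 — take square root: d = √(3.1554) ≈ 1.7763.

d(x, mu) = √(3.1554) ≈ 1.7763


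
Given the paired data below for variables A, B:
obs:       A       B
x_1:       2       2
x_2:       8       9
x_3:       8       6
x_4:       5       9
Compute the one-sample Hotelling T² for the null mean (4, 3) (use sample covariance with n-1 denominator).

Step 1 — sample mean vector:
  mean(A) = (2 + 8 + 8 + 5) / 4 = 23/4 = 5.75
  mean(B) = (2 + 9 + 6 + 9) / 4 = 26/4 = 6.5
  x̄ = (5.75, 6.5),  deviation x̄ - mu_0 = (5.75, 6.5) - (4, 3) = (1.75, 3.5).

Step 2 — sample covariance matrix, S[i,j] = (1/(n-1)) · Σ_k (x_{k,i} - mean_i) · (x_{k,j} - mean_j), divisor n-1 = 3:
  S[A,A] = ((-3.75)·(-3.75) + (2.25)·(2.25) + (2.25)·(2.25) + (-0.75)·(-0.75)) / 3 = 24.75/3 = 8.25
  S[A,B] = ((-3.75)·(-4.5) + (2.25)·(2.5) + (2.25)·(-0.5) + (-0.75)·(2.5)) / 3 = 19.5/3 = 6.5
  S[B,B] = ((-4.5)·(-4.5) + (2.5)·(2.5) + (-0.5)·(-0.5) + (2.5)·(2.5)) / 3 = 33/3 = 11
  S = [[8.25, 6.5],
 [6.5, 11]].

Step 3 — invert S. det(S) = 8.25·11 - (6.5)² = 48.5.
  S^{-1} = (1/det) · [[d, -b], [-b, a]] = [[0.2268, -0.134],
 [-0.134, 0.1701]].

Step 4 — quadratic form (x̄ - mu_0)^T · S^{-1} · (x̄ - mu_0):
  S^{-1} · (x̄ - mu_0) = (-0.0722, 0.3608),
  (x̄ - mu_0)^T · [...] = (1.75)·(-0.0722) + (3.5)·(0.3608) = 1.1366.

Step 5 — scale by n: T² = 4 · 1.1366 = 4.5464.

T² ≈ 4.5464


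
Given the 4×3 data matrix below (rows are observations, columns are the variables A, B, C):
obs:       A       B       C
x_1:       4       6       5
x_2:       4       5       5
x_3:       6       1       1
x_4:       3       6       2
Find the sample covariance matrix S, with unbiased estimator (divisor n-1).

Step 1 — column means:
  mean(A) = (4 + 4 + 6 + 3) / 4 = 17/4 = 4.25
  mean(B) = (6 + 5 + 1 + 6) / 4 = 18/4 = 4.5
  mean(C) = (5 + 5 + 1 + 2) / 4 = 13/4 = 3.25

Step 2 — sample covariance S[i,j] = (1/(n-1)) · Σ_k (x_{k,i} - mean_i) · (x_{k,j} - mean_j), with n-1 = 3.
  S[A,A] = ((-0.25)·(-0.25) + (-0.25)·(-0.25) + (1.75)·(1.75) + (-1.25)·(-1.25)) / 3 = 4.75/3 = 1.5833
  S[A,B] = ((-0.25)·(1.5) + (-0.25)·(0.5) + (1.75)·(-3.5) + (-1.25)·(1.5)) / 3 = -8.5/3 = -2.8333
  S[A,C] = ((-0.25)·(1.75) + (-0.25)·(1.75) + (1.75)·(-2.25) + (-1.25)·(-1.25)) / 3 = -3.25/3 = -1.0833
  S[B,B] = ((1.5)·(1.5) + (0.5)·(0.5) + (-3.5)·(-3.5) + (1.5)·(1.5)) / 3 = 17/3 = 5.6667
  S[B,C] = ((1.5)·(1.75) + (0.5)·(1.75) + (-3.5)·(-2.25) + (1.5)·(-1.25)) / 3 = 9.5/3 = 3.1667
  S[C,C] = ((1.75)·(1.75) + (1.75)·(1.75) + (-2.25)·(-2.25) + (-1.25)·(-1.25)) / 3 = 12.75/3 = 4.25

S is symmetric (S[j,i] = S[i,j]). Assembling:

S = [[1.5833, -2.8333, -1.0833],
 [-2.8333, 5.6667, 3.1667],
 [-1.0833, 3.1667, 4.25]]


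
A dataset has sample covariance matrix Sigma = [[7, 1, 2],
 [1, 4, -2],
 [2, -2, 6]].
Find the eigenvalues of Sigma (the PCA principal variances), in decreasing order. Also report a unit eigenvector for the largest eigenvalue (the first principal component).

Step 1 — characteristic polynomial p(λ) = det(λI - Sigma) = λ³ - tr·λ² + c_1·λ - det, where tr = trace, c_1 = sum of the principal 2×2 minors, det = det(Sigma):
  tr = 7 + 4 + 6 = 17,
  c_1 = (7·4 - (1)²) + (7·6 - (2)²) + (4·6 - (-2)²) = 27 + 38 + 20 = 85,
  det = 7·(4·6 - (-2)²) - (1)·((1)·6 - (-2)·(2)) + (2)·((1)·(-2) - 4·(2)) = 7·(20) - (1)·(10) + (2)·(-10) = 110.
  So p(λ) = λ³ - 17λ² + 85λ - 110.
Step 2 — look for an integer root (rational root theorem: any rational root is an integer divisor of 110). Testing λ = 2:
  p(2) = 8 - 68 + 170 - 110 = 0  ✓
  Dividing out (λ - 2): p(λ) = (λ - 2)(λ² - 15λ + 55).
Step 3 — remaining eigenvalues from the quadratic λ² - 15λ + 55 = 0:
  Δ = 15² - 4·55 = 225 - 220 = 5,  λ = (15 ± √5)/2 = (15 ± 2.2361)/2 ≈ 8.618 or 6.382.
  Sorted: λ_1 = 8.618,  λ_2 = 6.382,  λ_3 = 2  (check: sum = 17 = tr ✓).

Step 4 — unit eigenvector for λ_1 ≈ 8.618: v spans the null space of (Sigma - λ_1 I), whose rows are
  r_1 = (-1.618, 1, 2),  r_2 = (1, -4.618, -2),  r_3 = (2, -2, -2.618).
  v is orthogonal to every row, so take v ∝ r_1 × r_2 = ((1)·(-2) - (2)·(-4.618), (2)·(1) - (-1.618)·(-2), (-1.618)·(-4.618) - (1)·(1)) ≈ (7.2361, -1.2361, 6.4721).
  Let u = (7.2361, -1.2361, 6.4721).
  ||u|| = √((7.2361)² + (-1.2361)² + (6.4721)²) = √(95.7771) ≈ 9.7866,  v_1 = u/||u|| ≈ (0.7394, -0.1263, 0.6613) (||v_1|| = 1).

λ_1 = 8.618,  λ_2 = 6.382,  λ_3 = 2;  v_1 ≈ (0.7394, -0.1263, 0.6613)


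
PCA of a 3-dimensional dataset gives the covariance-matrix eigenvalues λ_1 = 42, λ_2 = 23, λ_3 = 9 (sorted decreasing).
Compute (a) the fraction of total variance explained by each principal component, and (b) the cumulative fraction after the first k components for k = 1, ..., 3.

Step 1 — total variance = trace(Sigma) = Σ λ_i = 42 + 23 + 9 = 74.

Step 2 — fraction explained by component i = λ_i / Σ λ:
  PC1: 42/74 = 0.5676
  PC2: 23/74 = 0.3108
  PC3: 9/74 = 0.1216

Step 3 — cumulative fraction after k components = (λ_1 + ... + λ_k) / Σ λ:
  k = 1: 42/74 = 0.5676
  k = 2: (42 + 23)/74 = 65/74 = 0.8784
  k = 3: (42 + 23 + 9)/74 = 74/74 = 1

Summary (fraction, with percent):

explained: PC1 0.5676 (56.76%), PC2 0.3108 (31.08%), PC3 0.1216 (12.16%);  cumulative: 0.5676, 0.8784, 1


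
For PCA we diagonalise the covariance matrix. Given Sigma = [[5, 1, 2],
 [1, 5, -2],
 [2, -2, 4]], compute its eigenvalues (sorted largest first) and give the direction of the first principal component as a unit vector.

Step 1 — characteristic polynomial p(λ) = det(λI - Sigma) = λ³ - tr·λ² + c_1·λ - det, where tr = trace, c_1 = sum of the principal 2×2 minors, det = det(Sigma):
  tr = 5 + 5 + 4 = 14,
  c_1 = (5·5 - (1)²) + (5·4 - (2)²) + (5·4 - (-2)²) = 24 + 16 + 16 = 56,
  det = 5·(5·4 - (-2)²) - (1)·((1)·4 - (-2)·(2)) + (2)·((1)·(-2) - 5·(2)) = 5·(16) - (1)·(8) + (2)·(-12) = 48.
  So p(λ) = λ³ - 14λ² + 56λ - 48.
Step 2 — look for an integer root (rational root theorem: any rational root is an integer divisor of 48). Testing λ = 6:
  p(6) = 216 - 504 + 336 - 48 = 0  ✓
  Dividing out (λ - 6): p(λ) = (λ - 6)(λ² - 8λ + 8).
Step 3 — remaining eigenvalues from the quadratic λ² - 8λ + 8 = 0:
  Δ = 8² - 4·8 = 64 - 32 = 32,  λ = (8 ± √32)/2 = (8 ± 5.6569)/2 ≈ 6.8284 or 1.1716.
  Sorted: λ_1 = 6.8284,  λ_2 = 6,  λ_3 = 1.1716  (check: sum = 14 = tr ✓).

Step 4 — unit eigenvector for λ_1 ≈ 6.8284: v spans the null space of (Sigma - λ_1 I), whose rows are
  r_1 = (-1.8284, 1, 2),  r_2 = (1, -1.8284, -2),  r_3 = (2, -2, -2.8284).
  v is orthogonal to every row, so take v ∝ r_1 × r_2 = ((1)·(-2) - (2)·(-1.8284), (2)·(1) - (-1.8284)·(-2), (-1.8284)·(-1.8284) - (1)·(1)) ≈ (1.6569, -1.6569, 2.3431).
  Let u = (1.6569, -1.6569, 2.3431).
  ||u|| = √((1.6569)² + (-1.6569)² + (2.3431)²) = √(10.9807) ≈ 3.3137,  v_1 = u/||u|| ≈ (0.5, -0.5, 0.7071) (||v_1|| = 1).

λ_1 = 6.8284,  λ_2 = 6,  λ_3 = 1.1716;  v_1 ≈ (0.5, -0.5, 0.7071)


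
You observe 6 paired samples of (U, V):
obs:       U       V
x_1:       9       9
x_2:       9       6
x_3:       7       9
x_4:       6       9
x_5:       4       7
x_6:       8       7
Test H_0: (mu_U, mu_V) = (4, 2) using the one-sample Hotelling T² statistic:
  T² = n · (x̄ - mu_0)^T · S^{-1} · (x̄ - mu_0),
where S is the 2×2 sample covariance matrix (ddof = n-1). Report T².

Step 1 — sample mean vector:
  mean(U) = (9 + 9 + 7 + 6 + 4 + 8) / 6 = 43/6 = 7.1667
  mean(V) = (9 + 6 + 9 + 9 + 7 + 7) / 6 = 47/6 = 7.8333
  x̄ = (7.1667, 7.8333),  deviation x̄ - mu_0 = (7.1667, 7.8333) - (4, 2) = (3.1667, 5.8333).

Step 2 — sample covariance matrix, S[i,j] = (1/(n-1)) · Σ_k (x_{k,i} - mean_i) · (x_{k,j} - mean_j), divisor n-1 = 5:
  S[U,U] = ((1.8333)·(1.8333) + (1.8333)·(1.8333) + (-0.1667)·(-0.1667) + (-1.1667)·(-1.1667) + (-3.1667)·(-3.1667) + (0.8333)·(0.8333)) / 5 = 18.8333/5 = 3.7667
  S[U,V] = ((1.8333)·(1.1667) + (1.8333)·(-1.8333) + (-0.1667)·(1.1667) + (-1.1667)·(1.1667) + (-3.1667)·(-0.8333) + (0.8333)·(-0.8333)) / 5 = -0.8333/5 = -0.1667
  S[V,V] = ((1.1667)·(1.1667) + (-1.8333)·(-1.8333) + (1.1667)·(1.1667) + (1.1667)·(1.1667) + (-0.8333)·(-0.8333) + (-0.8333)·(-0.8333)) / 5 = 8.8333/5 = 1.7667
  S = [[3.7667, -0.1667],
 [-0.1667, 1.7667]].

Step 3 — invert S. det(S) = 3.7667·1.7667 - (-0.1667)² = 6.6267.
  S^{-1} = (1/det) · [[d, -b], [-b, a]] = [[0.2666, 0.0252],
 [0.0252, 0.5684]].

Step 4 — quadratic form (x̄ - mu_0)^T · S^{-1} · (x̄ - mu_0):
  S^{-1} · (x̄ - mu_0) = (0.9909, 3.3954),
  (x̄ - mu_0)^T · [...] = (3.1667)·(0.9909) + (5.8333)·(3.3954) = 22.9443.

Step 5 — scale by n: T² = 6 · 22.9443 = 137.666.

T² ≈ 137.666
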